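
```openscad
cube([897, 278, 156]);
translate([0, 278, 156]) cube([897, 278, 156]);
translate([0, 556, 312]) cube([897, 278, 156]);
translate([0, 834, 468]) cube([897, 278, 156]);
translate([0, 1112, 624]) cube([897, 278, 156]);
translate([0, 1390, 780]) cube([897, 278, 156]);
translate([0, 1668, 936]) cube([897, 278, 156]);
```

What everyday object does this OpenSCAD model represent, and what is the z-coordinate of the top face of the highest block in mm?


A staircase. The total rise is 1092 mm.

7 identical blocks, each offset up and back from the previous — a staircase. Each step is 156 mm tall and there are 7 of them, so the total rise is 7 × 156 = 1092 mm.


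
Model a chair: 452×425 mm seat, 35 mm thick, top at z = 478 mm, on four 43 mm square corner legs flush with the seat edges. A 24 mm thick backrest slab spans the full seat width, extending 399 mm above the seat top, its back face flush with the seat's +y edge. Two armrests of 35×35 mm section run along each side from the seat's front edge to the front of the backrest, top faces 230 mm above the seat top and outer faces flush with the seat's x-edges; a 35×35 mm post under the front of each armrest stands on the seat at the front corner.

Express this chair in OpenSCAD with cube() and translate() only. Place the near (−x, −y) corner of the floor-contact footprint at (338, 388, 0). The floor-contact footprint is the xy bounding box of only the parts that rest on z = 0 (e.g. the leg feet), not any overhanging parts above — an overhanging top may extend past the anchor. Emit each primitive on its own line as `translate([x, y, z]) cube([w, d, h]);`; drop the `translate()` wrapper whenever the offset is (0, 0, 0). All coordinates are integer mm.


// leg_h = 478 - 35 = 443
// arm post h = 230 - 35 = 195
translate([338, 388, 443]) cube([452, 425, 35]);
translate([338, 388, 0]) cube([43, 43, 443]);
translate([747, 388, 0]) cube([43, 43, 443]);
translate([338, 770, 0]) cube([43, 43, 443]);
translate([747, 770, 0]) cube([43, 43, 443]);
translate([338, 789, 478]) cube([452, 24, 399]);
translate([338, 388, 673]) cube([35, 401, 35]);
translate([755, 388, 673]) cube([35, 401, 35]);
translate([338, 388, 478]) cube([35, 35, 195]);
translate([755, 388, 478]) cube([35, 35, 195]);


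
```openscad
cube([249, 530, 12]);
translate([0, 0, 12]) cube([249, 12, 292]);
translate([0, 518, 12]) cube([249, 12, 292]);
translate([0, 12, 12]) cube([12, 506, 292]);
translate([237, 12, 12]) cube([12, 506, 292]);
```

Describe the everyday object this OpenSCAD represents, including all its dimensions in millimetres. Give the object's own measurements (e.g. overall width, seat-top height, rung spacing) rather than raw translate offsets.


An open-topped rectangular box: outside dimensions 249×530×304 mm, with a uniform wall and base thickness of 12 mm. The base is a full 249×530 slab on the floor; four walls sit on top of the base. The front and back walls (the −y and +y sides) span the full width; the two side walls fit between them.


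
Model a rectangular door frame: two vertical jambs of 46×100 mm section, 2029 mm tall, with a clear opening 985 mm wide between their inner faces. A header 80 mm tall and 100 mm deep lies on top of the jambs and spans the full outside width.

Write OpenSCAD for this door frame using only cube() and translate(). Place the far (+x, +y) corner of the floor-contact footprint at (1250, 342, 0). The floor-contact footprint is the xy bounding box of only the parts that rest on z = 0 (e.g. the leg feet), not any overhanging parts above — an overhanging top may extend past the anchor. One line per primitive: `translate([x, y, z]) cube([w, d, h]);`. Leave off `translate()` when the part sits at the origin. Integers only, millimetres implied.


translate([173, 242, 0]) cube([46, 100, 2029]);
translate([1204, 242, 0]) cube([46, 100, 2029]);
translate([173, 242, 2029]) cube([1077, 100, 80]);


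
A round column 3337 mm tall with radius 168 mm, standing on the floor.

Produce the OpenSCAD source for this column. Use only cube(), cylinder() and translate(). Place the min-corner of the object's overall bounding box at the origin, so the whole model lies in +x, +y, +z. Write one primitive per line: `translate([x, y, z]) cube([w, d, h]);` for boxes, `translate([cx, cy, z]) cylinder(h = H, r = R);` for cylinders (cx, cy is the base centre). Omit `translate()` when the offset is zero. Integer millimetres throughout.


translate([168, 168, 0]) cylinder(h = 3337, r = 168);


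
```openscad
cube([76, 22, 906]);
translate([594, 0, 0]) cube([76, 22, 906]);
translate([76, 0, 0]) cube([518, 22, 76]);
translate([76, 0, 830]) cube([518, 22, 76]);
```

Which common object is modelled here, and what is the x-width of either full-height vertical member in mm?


A picture frame. The border width is 76 mm.

Four thin pieces enclosing a rectangular opening — a picture frame. The two full-height stiles are 906 mm tall; the top rail sits at z = 830 and is 76 mm tall, so the border above the opening is 906 − 830 = 76 mm, matching the stile x-width.


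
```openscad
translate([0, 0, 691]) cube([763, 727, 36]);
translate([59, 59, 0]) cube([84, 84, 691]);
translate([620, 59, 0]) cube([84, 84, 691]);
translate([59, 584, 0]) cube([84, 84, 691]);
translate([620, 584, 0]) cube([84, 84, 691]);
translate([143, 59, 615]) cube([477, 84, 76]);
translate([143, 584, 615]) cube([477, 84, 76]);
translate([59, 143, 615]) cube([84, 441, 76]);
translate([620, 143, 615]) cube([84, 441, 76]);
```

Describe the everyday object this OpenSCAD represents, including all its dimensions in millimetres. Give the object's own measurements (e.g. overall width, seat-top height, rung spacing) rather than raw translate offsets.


A table: top 763 mm (x) × 727 mm (y), 36 mm thick, upper face at z = 727 mm, on four 84×84 mm square legs, each inset 59 mm from the nearest pair of top edges from z = 0 to the bottom of the top. Four apron rails, 84 mm thick and 76 mm tall, run between adjacent legs with their top edges flush with the underside of the top and their outer faces flush with the legs' outer faces.


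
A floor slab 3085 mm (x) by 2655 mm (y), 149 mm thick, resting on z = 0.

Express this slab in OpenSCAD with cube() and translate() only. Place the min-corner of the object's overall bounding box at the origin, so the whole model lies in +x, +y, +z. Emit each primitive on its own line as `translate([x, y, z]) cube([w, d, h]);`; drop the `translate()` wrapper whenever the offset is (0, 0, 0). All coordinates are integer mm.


cube([3085, 2655, 149]);


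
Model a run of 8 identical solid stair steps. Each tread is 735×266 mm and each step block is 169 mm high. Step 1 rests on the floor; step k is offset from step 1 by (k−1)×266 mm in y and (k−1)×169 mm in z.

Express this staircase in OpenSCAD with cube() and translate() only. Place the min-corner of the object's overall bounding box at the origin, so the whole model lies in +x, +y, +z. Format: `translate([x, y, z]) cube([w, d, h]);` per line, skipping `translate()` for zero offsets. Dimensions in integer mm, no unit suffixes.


cube([735, 266, 169]);
translate([0, 266, 169]) cube([735, 266, 169]);
translate([0, 532, 338]) cube([735, 266, 169]);
translate([0, 798, 507]) cube([735, 266, 169]);
translate([0, 1064, 676]) cube([735, 266, 169]);
translate([0, 1330, 845]) cube([735, 266, 169]);
translate([0, 1596, 1014]) cube([735, 266, 169]);
translate([0, 1862, 1183]) cube([735, 266, 169]);


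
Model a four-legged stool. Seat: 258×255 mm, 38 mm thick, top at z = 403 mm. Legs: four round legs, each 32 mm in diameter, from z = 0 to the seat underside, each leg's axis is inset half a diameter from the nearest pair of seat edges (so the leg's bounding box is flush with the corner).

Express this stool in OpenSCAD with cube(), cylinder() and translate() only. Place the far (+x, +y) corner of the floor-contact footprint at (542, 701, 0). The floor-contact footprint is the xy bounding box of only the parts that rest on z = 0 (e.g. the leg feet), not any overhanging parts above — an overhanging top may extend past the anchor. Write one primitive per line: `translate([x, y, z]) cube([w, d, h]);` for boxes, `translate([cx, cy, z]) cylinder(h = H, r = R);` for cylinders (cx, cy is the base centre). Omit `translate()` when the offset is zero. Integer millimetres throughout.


// leg_h = 403 - 38 = 365
translate([284, 446, 365]) cube([258, 255, 38]);
translate([300, 462, 0]) cylinder(h = 365, r = 16);
translate([526, 462, 0]) cylinder(h = 365, r = 16);
translate([300, 685, 0]) cylinder(h = 365, r = 16);
translate([526, 685, 0]) cylinder(h = 365, r = 16);


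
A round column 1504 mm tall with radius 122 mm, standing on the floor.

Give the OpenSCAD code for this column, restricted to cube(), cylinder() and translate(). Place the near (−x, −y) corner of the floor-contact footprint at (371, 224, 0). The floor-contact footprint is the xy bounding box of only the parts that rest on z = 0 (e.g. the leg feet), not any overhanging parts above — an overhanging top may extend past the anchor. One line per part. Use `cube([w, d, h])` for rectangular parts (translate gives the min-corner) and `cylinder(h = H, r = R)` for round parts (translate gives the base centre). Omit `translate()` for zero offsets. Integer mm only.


translate([493, 346, 0]) cylinder(h = 1504, r = 122);


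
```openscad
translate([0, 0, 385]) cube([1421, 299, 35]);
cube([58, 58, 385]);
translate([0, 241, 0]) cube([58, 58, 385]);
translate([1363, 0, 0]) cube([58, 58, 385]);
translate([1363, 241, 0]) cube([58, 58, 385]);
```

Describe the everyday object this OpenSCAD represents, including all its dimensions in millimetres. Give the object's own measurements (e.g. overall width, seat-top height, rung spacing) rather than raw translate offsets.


A long wooden bench with a 1421 mm (x) × 299 mm (y) seat, 35 mm thick, its top surface 420 mm above the floor. Four 58 mm square legs at the seat corners, flush with the edges, run from z = 0 to the seat underside.


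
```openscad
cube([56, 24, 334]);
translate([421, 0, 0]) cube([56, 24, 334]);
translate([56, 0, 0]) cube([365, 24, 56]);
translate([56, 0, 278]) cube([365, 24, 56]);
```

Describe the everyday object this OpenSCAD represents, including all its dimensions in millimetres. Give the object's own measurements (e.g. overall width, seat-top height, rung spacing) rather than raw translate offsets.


A rectangular picture frame lying in the x–z plane (depth along y). The opening is 365 mm wide (x) by 222 mm tall (z), surrounded by a border 56 mm wide on all four sides. The frame is 24 mm deep and is made of two full-height vertical stiles with two horizontal rails fitted between them.


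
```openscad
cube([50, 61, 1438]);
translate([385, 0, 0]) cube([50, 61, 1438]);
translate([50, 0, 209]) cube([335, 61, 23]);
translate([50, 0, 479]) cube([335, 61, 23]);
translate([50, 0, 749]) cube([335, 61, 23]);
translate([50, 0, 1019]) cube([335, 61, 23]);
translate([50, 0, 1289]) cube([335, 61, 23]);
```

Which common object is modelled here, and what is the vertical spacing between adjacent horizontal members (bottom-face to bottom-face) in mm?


A ladder. The rung spacing is 270 mm.

Two tall 50×61 posts with 5 short bars between them — a ladder. Adjacent rungs sit at z = 209 and z = 479, so the spacing is 479 − 209 = 270 mm.


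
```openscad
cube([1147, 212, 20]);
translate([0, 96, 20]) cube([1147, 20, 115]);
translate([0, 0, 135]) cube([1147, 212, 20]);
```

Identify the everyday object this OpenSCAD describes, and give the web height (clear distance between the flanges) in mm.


An I-beam. The web height is 115 mm.

Two wide flanges with a thin centred web — an I-beam. Overall 155 mm minus two 20 mm flanges gives a web of 155 − 2·20 = 115 mm.


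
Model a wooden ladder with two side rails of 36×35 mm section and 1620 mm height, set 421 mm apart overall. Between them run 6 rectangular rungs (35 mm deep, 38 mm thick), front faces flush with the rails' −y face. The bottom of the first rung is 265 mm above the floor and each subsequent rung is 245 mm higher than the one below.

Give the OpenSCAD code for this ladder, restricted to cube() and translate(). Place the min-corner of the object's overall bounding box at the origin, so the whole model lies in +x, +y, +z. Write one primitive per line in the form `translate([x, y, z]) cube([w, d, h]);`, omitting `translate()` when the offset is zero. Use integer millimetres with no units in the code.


// rung span = 421 - 2*36 = 349
// rung[k] z = 265 + k*245
cube([36, 35, 1620]);
translate([385, 0, 0]) cube([36, 35, 1620]);
translate([36, 0, 265]) cube([349, 35, 38]);
translate([36, 0, 510]) cube([349, 35, 38]);
translate([36, 0, 755]) cube([349, 35, 38]);
translate([36, 0, 1000]) cube([349, 35, 38]);
translate([36, 0, 1245]) cube([349, 35, 38]);
translate([36, 0, 1490]) cube([349, 35, 38]);


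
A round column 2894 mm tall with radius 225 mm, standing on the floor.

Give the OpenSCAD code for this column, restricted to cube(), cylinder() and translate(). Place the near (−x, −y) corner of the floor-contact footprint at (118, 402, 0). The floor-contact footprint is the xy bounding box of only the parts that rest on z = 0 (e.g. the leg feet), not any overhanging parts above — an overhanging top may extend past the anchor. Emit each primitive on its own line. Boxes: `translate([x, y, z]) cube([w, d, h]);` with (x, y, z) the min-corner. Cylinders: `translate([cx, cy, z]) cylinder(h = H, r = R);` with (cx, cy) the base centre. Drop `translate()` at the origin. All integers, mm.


translate([343, 627, 0]) cylinder(h = 2894, r = 225);


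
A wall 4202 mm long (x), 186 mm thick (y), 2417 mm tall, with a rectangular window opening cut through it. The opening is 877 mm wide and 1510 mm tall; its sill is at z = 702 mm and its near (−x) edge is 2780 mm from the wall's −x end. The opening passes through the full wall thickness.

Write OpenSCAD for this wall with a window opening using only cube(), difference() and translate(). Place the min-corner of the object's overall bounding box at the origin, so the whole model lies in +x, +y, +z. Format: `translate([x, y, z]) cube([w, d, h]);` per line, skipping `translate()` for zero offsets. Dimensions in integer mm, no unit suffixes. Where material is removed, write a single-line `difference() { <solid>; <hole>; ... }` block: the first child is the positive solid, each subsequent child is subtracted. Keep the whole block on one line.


difference() { cube([4202, 186, 2417]); translate([2780, 0, 702]) cube([877, 186, 1510]); }


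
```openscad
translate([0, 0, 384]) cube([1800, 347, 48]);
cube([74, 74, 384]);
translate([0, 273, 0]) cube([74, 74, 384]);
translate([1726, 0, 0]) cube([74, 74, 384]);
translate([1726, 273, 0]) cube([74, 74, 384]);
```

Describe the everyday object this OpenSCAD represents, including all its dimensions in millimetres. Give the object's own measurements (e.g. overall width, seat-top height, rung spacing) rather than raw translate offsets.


A long wooden bench with a 1800 mm (x) × 347 mm (y) seat, 48 mm thick, its top surface 432 mm above the floor. Four 74 mm square legs at the seat corners, flush with the edges, run from z = 0 to the seat underside.


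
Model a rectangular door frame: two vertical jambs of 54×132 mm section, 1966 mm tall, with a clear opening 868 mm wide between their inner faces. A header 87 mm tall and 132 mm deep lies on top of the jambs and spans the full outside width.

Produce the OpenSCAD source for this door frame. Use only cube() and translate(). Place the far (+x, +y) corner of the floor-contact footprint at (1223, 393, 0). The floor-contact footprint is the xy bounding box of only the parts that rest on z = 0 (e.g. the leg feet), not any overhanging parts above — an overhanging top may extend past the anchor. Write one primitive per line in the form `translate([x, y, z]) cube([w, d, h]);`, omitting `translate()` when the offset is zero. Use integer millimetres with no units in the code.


translate([247, 261, 0]) cube([54, 132, 1966]);
translate([1169, 261, 0]) cube([54, 132, 1966]);
translate([247, 261, 1966]) cube([976, 132, 87]);


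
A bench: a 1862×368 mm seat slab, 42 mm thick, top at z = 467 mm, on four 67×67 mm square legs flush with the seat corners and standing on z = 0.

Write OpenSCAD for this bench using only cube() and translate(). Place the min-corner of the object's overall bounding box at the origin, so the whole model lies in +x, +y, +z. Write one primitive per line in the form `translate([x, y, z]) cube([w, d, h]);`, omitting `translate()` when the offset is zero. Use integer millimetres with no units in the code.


translate([0, 0, 425]) cube([1862, 368, 42]);
cube([67, 67, 425]);
translate([0, 301, 0]) cube([67, 67, 425]);
translate([1795, 0, 0]) cube([67, 67, 425]);
translate([1795, 301, 0]) cube([67, 67, 425]);


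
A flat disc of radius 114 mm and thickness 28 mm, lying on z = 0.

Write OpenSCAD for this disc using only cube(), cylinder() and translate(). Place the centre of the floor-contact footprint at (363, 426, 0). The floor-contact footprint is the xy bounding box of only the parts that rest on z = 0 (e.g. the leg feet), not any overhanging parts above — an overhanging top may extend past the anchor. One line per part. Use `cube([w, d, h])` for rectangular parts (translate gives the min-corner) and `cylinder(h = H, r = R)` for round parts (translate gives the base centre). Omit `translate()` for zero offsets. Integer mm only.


translate([363, 426, 0]) cylinder(h = 28, r = 114);


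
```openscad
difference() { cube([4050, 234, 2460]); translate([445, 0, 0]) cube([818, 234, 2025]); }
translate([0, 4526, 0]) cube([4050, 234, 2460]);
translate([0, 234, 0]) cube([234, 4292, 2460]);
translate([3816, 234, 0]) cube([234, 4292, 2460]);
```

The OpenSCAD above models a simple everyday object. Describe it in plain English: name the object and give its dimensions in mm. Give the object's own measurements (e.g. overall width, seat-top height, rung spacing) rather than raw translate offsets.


A single room: four walls, each 2460 mm tall and 234 mm thick, enclosing an outside footprint 4050×4760 mm (x × y), no floor or roof. The front and back walls (−y and +y sides) run the full x-width; the side walls fit between their inner faces. A door opening 818 mm wide and 2025 mm tall is cut through the front wall from the floor up, its −x edge 445 mm from the wall's −x end.


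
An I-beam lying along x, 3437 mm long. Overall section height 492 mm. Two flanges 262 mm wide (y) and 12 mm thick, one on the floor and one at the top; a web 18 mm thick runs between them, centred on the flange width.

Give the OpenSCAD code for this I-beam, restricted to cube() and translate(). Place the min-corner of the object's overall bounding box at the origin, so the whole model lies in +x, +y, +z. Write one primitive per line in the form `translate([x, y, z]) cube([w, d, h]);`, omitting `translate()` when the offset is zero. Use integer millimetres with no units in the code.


cube([3437, 262, 12]);
translate([0, 122, 12]) cube([3437, 18, 468]);
translate([0, 0, 480]) cube([3437, 262, 12]);


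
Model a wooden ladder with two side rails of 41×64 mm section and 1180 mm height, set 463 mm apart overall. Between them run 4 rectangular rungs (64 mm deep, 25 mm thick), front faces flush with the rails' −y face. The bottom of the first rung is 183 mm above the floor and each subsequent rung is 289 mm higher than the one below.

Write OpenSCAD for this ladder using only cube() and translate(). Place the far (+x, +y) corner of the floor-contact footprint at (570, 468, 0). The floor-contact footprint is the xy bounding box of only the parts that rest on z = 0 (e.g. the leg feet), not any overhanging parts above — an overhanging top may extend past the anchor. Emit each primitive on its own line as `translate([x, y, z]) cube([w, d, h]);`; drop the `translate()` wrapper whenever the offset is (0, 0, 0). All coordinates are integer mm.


translate([107, 404, 0]) cube([41, 64, 1180]);
translate([529, 404, 0]) cube([41, 64, 1180]);
translate([148, 404, 183]) cube([381, 64, 25]);
translate([148, 404, 472]) cube([381, 64, 25]);
translate([148, 404, 761]) cube([381, 64, 25]);
translate([148, 404, 1050]) cube([381, 64, 25]);


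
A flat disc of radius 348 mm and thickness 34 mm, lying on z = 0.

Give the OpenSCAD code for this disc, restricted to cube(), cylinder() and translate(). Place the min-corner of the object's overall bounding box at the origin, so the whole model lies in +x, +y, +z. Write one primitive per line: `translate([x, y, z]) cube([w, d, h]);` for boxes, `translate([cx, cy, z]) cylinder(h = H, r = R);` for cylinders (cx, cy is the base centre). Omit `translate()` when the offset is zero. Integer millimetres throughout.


translate([348, 348, 0]) cylinder(h = 34, r = 348);


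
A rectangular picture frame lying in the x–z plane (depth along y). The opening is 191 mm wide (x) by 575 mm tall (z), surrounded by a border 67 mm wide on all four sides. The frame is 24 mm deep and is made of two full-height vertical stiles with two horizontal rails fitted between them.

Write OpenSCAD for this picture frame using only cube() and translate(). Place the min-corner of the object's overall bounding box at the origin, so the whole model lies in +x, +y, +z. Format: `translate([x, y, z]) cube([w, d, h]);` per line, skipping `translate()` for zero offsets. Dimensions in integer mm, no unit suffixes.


cube([67, 24, 709]);
translate([258, 0, 0]) cube([67, 24, 709]);
translate([67, 0, 0]) cube([191, 24, 67]);
translate([67, 0, 642]) cube([191, 24, 67]);


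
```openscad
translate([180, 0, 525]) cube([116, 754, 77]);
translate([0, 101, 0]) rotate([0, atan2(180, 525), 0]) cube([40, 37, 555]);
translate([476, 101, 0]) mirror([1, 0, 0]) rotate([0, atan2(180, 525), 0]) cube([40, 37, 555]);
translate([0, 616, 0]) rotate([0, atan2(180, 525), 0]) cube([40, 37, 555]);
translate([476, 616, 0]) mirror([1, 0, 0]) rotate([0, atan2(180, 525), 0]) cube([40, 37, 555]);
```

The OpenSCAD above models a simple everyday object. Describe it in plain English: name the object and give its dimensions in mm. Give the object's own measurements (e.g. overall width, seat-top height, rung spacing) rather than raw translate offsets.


A sawhorse. A 116×754×77 mm beam (x, y, z) sits on two A-frame leg pairs. Each pair is two raked legs of 40×37 mm section (37 mm along y) splaying symmetrically in x. Each leg rises 525 mm vertically over 180 mm of horizontal reach and is 555 mm long along its own axis. Every leg's outer bottom edge rests on the floor and its outer top edge meets a bottom edge of the beam — the left legs (tilting toward +x) meet the beam's −x bottom edge, the right legs (their mirror images, tilting toward −x) meet its +x bottom edge — so the leg tops tuck under the beam, the beam's underside is 525 mm above the floor, and the feet are 476 mm apart outside-to-outside with the beam centred between them. The two leg pairs are set in 101 mm from either end of the beam.


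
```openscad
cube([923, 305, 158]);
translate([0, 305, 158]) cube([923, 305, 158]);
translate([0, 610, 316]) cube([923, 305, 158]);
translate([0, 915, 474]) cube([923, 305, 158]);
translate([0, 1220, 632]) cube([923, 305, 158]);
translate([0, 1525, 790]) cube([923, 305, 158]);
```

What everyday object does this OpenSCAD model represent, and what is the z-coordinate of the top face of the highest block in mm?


A staircase. The total rise is 948 mm.

6 identical blocks, each offset up and back from the previous — a staircase. Each step is 158 mm tall and there are 6 of them, so the total rise is 6 × 158 = 948 mm.


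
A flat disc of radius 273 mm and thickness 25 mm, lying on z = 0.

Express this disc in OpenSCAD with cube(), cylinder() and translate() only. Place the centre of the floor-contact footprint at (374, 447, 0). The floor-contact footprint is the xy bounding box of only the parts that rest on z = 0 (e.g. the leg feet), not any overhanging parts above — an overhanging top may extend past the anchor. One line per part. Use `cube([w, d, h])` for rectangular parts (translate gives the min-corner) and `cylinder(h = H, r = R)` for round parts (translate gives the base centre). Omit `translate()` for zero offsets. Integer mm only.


translate([374, 447, 0]) cylinder(h = 25, r = 273);


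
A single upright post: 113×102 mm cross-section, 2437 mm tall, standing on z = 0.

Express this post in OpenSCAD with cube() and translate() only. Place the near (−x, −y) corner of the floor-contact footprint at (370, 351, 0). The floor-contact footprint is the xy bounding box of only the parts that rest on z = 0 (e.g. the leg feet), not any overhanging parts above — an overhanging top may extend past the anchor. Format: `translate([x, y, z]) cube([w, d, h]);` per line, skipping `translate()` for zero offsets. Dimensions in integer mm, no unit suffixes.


translate([370, 351, 0]) cube([113, 102, 2437]);


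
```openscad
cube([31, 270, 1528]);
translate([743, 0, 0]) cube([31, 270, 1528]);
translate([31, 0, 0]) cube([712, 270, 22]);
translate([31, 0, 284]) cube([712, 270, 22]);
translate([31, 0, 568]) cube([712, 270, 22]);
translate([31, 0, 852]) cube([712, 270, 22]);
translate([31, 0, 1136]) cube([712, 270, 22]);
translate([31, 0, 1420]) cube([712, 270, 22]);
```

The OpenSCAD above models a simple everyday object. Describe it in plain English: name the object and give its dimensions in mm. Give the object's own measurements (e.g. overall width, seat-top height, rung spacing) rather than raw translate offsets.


An open bookshelf. Two side panels, each 31 mm thick, 270 mm deep and 1528 mm tall, stand 774 mm apart (outside-to-outside). Between them sit 6 shelves, each 22 mm thick and 270 mm deep, spanning the full gap between the sides. The bottom shelf rests on the floor (its underside at z = 0) and the clear gap between one shelf's top and the next shelf's underside is 262 mm.


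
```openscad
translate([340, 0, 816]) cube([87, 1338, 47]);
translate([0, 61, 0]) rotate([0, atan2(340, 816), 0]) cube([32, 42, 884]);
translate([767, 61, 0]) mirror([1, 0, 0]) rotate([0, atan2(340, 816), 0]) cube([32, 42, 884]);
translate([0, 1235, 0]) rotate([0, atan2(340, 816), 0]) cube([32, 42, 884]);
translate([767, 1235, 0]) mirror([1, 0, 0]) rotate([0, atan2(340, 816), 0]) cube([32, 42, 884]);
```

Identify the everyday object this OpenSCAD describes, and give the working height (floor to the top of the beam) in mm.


A sawhorse. The overall height is 863 mm.

A beam across two mirrored pairs of raked legs — a sawhorse. The beam's underside is at z = 816 (matching the legs' vertical rise in atan2(340, 816)) and the beam is 47 mm tall, so its top is at 816 + 47 = 863 mm. The raked legs top out at the beam's underside, so that is the highest point.


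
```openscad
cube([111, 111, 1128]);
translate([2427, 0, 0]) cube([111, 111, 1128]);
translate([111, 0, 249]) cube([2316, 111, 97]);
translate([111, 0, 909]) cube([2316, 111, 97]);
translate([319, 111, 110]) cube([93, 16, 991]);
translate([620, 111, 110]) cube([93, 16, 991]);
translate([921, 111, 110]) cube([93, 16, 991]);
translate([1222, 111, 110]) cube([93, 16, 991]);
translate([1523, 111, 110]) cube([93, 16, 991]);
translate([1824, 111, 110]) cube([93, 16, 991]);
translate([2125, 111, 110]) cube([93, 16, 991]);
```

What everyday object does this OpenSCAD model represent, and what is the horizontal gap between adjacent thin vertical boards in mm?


A fence section. The picket gap is 208 mm.

Two posts, two rails, 7 pickets — a fence section. Span 2316 mm holds 7 pickets of 93 mm with 8 equal gaps: ⌊(2316 − 7·93) / 8⌋ = 208 mm.


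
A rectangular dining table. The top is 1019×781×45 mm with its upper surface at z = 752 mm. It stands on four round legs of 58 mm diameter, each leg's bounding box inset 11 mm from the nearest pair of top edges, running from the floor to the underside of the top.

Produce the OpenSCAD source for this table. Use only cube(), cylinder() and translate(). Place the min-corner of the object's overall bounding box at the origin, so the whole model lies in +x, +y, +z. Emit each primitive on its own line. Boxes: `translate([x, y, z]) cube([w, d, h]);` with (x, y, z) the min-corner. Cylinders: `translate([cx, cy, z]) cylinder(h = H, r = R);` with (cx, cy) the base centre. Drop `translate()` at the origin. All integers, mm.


translate([0, 0, 707]) cube([1019, 781, 45]);
translate([40, 40, 0]) cylinder(h = 707, r = 29);
translate([979, 40, 0]) cylinder(h = 707, r = 29);
translate([40, 741, 0]) cylinder(h = 707, r = 29);
translate([979, 741, 0]) cylinder(h = 707, r = 29);


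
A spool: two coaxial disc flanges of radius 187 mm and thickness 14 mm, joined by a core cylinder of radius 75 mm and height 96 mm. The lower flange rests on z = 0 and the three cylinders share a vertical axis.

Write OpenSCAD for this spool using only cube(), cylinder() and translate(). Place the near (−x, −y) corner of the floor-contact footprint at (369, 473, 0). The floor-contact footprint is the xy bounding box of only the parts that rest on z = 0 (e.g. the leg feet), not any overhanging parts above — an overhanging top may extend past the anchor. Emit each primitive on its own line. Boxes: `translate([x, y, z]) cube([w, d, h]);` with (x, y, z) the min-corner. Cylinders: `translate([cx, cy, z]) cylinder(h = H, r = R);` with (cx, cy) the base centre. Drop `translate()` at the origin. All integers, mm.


translate([556, 660, 0]) cylinder(h = 14, r = 187);
translate([556, 660, 14]) cylinder(h = 96, r = 75);
translate([556, 660, 110]) cylinder(h = 14, r = 187);


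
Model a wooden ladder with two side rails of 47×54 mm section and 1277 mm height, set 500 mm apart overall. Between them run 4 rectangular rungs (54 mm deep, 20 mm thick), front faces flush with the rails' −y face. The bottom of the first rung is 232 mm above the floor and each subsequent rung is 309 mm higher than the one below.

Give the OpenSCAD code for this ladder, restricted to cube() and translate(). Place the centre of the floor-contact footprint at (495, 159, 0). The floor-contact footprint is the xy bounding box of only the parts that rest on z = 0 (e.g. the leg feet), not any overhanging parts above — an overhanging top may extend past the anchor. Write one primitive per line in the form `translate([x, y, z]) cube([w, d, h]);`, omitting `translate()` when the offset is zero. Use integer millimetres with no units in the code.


// rung span = 500 - 2*47 = 406
// rung[k] z = 232 + k*309
translate([245, 132, 0]) cube([47, 54, 1277]);
translate([698, 132, 0]) cube([47, 54, 1277]);
translate([292, 132, 232]) cube([406, 54, 20]);
translate([292, 132, 541]) cube([406, 54, 20]);
translate([292, 132, 850]) cube([406, 54, 20]);
translate([292, 132, 1159]) cube([406, 54, 20]);


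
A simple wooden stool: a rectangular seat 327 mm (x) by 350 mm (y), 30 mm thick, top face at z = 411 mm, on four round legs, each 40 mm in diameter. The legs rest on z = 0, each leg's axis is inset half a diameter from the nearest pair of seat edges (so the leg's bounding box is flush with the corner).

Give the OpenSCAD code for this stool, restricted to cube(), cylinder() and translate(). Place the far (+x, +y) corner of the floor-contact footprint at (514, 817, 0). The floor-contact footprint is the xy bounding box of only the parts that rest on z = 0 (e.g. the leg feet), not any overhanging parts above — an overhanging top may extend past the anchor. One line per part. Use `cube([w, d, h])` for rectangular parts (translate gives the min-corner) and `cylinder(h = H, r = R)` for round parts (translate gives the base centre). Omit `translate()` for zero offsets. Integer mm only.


translate([187, 467, 381]) cube([327, 350, 30]);
translate([207, 487, 0]) cylinder(h = 381, r = 20);
translate([494, 487, 0]) cylinder(h = 381, r = 20);
translate([207, 797, 0]) cylinder(h = 381, r = 20);
translate([494, 797, 0]) cylinder(h = 381, r = 20);


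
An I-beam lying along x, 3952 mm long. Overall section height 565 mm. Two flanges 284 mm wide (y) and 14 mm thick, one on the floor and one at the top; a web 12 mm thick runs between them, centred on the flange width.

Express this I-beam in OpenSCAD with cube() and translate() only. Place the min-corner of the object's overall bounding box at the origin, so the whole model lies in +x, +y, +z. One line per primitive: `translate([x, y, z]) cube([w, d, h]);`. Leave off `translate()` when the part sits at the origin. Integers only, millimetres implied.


cube([3952, 284, 14]);
translate([0, 136, 14]) cube([3952, 12, 537]);
translate([0, 0, 551]) cube([3952, 284, 14]);


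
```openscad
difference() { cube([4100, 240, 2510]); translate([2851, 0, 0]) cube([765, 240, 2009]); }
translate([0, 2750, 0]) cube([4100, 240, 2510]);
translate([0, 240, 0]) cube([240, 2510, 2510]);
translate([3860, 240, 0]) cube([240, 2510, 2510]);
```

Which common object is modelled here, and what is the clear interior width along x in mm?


A single room. The interior width is 3620 mm.

Four walls enclosing a rectangle with a door in the front wall — a room. Outside width 4100 minus two 240 mm walls gives 3620 mm.


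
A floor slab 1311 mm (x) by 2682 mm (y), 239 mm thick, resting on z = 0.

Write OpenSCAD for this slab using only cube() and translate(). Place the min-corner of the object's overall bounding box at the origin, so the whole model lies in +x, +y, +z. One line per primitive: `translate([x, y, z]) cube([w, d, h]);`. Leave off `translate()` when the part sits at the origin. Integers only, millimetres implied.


cube([1311, 2682, 239]);


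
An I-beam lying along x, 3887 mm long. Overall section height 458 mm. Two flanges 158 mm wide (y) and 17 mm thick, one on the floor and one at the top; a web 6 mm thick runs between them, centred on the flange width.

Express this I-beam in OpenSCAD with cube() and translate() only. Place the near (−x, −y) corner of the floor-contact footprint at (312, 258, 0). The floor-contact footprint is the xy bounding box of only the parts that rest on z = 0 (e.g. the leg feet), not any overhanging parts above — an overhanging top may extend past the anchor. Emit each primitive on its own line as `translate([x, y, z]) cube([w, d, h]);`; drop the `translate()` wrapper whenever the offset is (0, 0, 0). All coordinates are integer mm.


translate([312, 258, 0]) cube([3887, 158, 17]);
translate([312, 334, 17]) cube([3887, 6, 424]);
translate([312, 258, 441]) cube([3887, 158, 17]);


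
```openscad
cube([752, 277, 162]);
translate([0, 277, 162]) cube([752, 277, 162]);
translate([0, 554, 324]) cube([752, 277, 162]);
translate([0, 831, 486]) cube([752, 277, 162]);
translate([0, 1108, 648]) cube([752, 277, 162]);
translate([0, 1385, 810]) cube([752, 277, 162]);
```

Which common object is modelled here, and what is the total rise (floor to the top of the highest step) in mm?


A staircase. The total rise is 972 mm.

6 identical blocks, each offset up and back from the previous — a staircase. Each step is 162 mm tall and there are 6 of them, so the total rise is 6 × 162 = 972 mm.


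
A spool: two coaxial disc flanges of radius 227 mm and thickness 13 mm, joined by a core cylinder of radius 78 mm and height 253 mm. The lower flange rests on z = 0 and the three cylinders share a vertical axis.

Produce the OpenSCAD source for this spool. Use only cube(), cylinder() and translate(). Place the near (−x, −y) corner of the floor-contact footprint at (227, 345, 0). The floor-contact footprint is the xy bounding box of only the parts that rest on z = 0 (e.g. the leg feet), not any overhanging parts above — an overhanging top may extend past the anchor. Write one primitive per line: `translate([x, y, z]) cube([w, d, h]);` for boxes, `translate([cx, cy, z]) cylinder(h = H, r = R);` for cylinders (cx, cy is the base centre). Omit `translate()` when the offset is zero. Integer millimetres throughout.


translate([454, 572, 0]) cylinder(h = 13, r = 227);
translate([454, 572, 13]) cylinder(h = 253, r = 78);
translate([454, 572, 266]) cylinder(h = 13, r = 227);


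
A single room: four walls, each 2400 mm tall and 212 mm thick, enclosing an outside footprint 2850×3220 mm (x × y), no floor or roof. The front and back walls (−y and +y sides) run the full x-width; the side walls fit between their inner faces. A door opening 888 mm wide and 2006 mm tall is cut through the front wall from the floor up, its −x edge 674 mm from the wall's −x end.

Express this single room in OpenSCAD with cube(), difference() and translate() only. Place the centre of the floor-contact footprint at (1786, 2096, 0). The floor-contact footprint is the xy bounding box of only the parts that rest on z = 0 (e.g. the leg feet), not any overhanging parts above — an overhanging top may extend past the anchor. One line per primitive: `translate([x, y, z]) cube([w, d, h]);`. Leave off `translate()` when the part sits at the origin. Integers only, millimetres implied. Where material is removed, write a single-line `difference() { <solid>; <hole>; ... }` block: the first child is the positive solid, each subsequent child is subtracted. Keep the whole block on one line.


difference() { translate([361, 486, 0]) cube([2850, 212, 2400]); translate([1035, 486, 0]) cube([888, 212, 2006]); }
translate([361, 3494, 0]) cube([2850, 212, 2400]);
translate([361, 698, 0]) cube([212, 2796, 2400]);
translate([2999, 698, 0]) cube([212, 2796, 2400]);


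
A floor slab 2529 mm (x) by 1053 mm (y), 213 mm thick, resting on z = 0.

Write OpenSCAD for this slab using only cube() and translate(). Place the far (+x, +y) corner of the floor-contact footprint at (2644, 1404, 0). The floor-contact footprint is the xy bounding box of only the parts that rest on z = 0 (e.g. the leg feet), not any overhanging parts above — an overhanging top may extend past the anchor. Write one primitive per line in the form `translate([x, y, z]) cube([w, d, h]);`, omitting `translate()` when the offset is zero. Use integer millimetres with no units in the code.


translate([115, 351, 0]) cube([2529, 1053, 213]);


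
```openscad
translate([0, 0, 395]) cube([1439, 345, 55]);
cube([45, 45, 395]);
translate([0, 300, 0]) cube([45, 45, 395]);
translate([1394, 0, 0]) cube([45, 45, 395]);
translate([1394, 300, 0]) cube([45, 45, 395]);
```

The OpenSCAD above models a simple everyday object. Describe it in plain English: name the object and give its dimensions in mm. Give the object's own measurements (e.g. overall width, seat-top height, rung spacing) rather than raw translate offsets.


A bench: a 1439×345 mm seat slab, 55 mm thick, top at z = 450 mm, on four 45×45 mm square legs flush with the seat corners and standing on z = 0.


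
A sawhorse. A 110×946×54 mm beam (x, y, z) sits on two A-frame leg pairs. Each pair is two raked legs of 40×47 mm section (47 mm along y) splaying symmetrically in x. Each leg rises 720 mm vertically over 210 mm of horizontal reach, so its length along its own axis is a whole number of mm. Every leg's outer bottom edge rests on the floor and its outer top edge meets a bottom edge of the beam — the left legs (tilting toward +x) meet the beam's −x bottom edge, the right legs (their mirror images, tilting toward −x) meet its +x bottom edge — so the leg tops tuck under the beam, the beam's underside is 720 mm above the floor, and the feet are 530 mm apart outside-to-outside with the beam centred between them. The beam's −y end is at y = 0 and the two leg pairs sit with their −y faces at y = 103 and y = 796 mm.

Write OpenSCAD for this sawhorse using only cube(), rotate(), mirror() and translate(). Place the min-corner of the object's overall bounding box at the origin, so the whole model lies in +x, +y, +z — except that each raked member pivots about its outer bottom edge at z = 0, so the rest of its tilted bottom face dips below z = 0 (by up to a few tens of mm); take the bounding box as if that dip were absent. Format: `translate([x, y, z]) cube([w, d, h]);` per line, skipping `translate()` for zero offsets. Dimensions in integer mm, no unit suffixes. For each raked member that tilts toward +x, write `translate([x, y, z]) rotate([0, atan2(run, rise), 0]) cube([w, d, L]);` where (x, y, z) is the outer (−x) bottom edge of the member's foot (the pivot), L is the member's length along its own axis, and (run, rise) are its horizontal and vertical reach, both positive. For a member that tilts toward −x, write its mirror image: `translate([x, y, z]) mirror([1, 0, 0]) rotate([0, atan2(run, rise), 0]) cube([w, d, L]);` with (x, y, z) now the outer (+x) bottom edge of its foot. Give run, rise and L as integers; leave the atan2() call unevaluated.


translate([210, 0, 720]) cube([110, 946, 54]);
translate([0, 103, 0]) rotate([0, atan2(210, 720), 0]) cube([40, 47, 750]);
translate([530, 103, 0]) mirror([1, 0, 0]) rotate([0, atan2(210, 720), 0]) cube([40, 47, 750]);
translate([0, 796, 0]) rotate([0, atan2(210, 720), 0]) cube([40, 47, 750]);
translate([530, 796, 0]) mirror([1, 0, 0]) rotate([0, atan2(210, 720), 0]) cube([40, 47, 750]);
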